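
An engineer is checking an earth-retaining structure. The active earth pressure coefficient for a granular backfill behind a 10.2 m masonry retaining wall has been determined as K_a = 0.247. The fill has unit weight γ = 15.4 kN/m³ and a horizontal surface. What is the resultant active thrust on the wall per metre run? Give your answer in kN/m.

198 kN/m

P = ½ K_a γ H² = 0.5 × 0.247 × 15.4 × 10.2² = 197.9 kN/m.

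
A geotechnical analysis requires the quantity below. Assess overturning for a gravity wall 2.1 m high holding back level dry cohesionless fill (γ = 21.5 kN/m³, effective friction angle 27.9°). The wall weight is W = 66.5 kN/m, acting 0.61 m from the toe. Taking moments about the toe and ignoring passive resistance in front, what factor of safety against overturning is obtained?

3.37

K_a = tan²(45° − 27.9°/2) = 0.3625.
P_a = ½K_aγH² = 0.5×0.3625×21.5×2.1² = 17.18 kN/m, acting at H/3 = 0.7000 m above the base.
Overturning moment M_o = P_a × H/3 = 17.18 × 0.7000 = 12.03.
Resisting moment M_r = W × 0.61 = 66.5 × 0.61 = 40.56.
FS_overturning = M_r/M_o = 40.56/12.03 = 3.372.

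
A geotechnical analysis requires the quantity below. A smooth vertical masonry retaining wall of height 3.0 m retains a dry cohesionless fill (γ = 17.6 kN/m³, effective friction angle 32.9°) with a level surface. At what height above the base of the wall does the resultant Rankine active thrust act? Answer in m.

K_a = 0.2960.
The pressure distribution is triangular, so the resultant acts at H/3 above the base = 3.0/3 = 1.000 m.

1.00 m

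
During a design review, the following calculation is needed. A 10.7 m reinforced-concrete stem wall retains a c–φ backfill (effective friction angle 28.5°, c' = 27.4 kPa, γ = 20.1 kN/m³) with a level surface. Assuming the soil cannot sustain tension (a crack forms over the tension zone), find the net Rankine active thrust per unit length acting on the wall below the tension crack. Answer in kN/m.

K_a = 0.3540; √K_a = 0.5949.
Tension-crack depth z_c = 2c/(γ√K_a) = 2×27.4/(20.1×0.5949) = 4.583 m.
σ_a at base = K_a γ H − 2c√K_a = 0.3540×20.1×10.7 − 2×27.4×0.5949 = 43.52 kPa.
P_a = ½ × 43.52 × (H − z_c) = 0.5×43.52×6.117 = 133.1 kN/m.

133 kN/m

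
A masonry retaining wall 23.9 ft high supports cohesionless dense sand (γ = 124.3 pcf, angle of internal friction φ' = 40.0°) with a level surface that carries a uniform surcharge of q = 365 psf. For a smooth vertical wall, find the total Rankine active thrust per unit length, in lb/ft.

K_a = tan²(45° − φ/2) = 0.2174.
Soil triangle: ½ K_a γ H² = 0.5×0.2174×124.3×23.9² = 7719 lb/ft.
Surcharge rectangle: K_a q H = 0.2174×365×23.9 = 1897 lb/ft.
Total = 7719 + 1897 = 9616 lb/ft.

9620 lb/ft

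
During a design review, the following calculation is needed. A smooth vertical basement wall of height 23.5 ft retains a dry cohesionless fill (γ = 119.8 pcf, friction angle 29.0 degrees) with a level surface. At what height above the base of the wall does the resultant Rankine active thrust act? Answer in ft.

7.83 ft

K_a = 0.3470.
The pressure distribution is triangular, so the resultant acts at H/3 above the base = 23.5/3 = 7.833 ft.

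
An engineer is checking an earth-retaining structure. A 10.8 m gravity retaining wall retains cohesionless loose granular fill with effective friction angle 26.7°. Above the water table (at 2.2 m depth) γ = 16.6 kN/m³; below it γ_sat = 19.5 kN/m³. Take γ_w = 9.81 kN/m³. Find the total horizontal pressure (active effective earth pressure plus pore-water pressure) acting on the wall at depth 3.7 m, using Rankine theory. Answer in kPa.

34.1 kPa

K_a = (1 − sin φ)/(1 + sin φ) = 0.3800.
γ' = 19.5 − 9.81 = 9.690 kN/m³.
Effective vertical stress at 3.7 m: σ'_v = 16.6×2.2 + 9.690×1.50 = 51.06 kPa.
σ'_h = K_a σ'_v = 0.3800 × 51.06 = 19.40 kPa; u = γ_w × 1.50 = 14.71 kPa.
Total σ_h = 19.40 + 14.71 = 34.11 kPa.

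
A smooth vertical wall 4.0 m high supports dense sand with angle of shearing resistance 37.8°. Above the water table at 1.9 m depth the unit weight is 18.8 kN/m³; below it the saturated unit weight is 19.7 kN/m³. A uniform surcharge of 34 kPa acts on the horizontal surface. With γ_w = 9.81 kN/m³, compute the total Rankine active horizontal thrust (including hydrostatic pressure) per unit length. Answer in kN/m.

85.7 kN/m

K_a = tan²(45° − φ/2) = 0.2400.
γ' = 19.7 − 9.81 = 9.890 kN/m³. h₂ = H − d_w = 2.1 m.
σ'_h: at surface K_a·q = 8.160; at WT K_a(q+γd_w) = 16.73; at base K_a(q+γd_w+γ'h₂) = 21.72 kPa.
P₁ = ½(8.160+16.73)×1.9 = 23.65; P₂ = ½(16.73+21.72)×2.1 = 40.37; P_w = ½γ_w h₂² = 21.63.
Total = 23.65+40.37+21.63 = 85.65 kN/m.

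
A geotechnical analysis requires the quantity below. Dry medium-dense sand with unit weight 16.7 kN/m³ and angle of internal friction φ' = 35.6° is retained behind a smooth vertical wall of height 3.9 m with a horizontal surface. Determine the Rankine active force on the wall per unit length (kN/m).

33.5 kN/m

K_a = tan²(45° − φ/2) = 0.2641.
P_a = ½ K_a γ H² = 0.5 × 0.2641 × 16.7 × 3.9² = 33.54 kN/m.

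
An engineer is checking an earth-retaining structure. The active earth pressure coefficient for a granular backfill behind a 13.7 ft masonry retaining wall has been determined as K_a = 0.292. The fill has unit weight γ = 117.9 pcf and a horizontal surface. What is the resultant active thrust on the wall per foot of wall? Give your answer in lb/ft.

P = ½ K_a γ H² = 0.5 × 0.292 × 117.9 × 13.7² = 3231 lb/ft.

3230 lb/ft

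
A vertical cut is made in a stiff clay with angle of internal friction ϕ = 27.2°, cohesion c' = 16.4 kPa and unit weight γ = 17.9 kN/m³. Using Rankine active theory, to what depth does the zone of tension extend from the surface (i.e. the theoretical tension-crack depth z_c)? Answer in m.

3.00 m

K_a = tan²(45° − 27.2°/2) = 0.3726; √K_a = 0.6104.
The active pressure is zero where K_a γ z = 2c√K_a, so z_c = 2c/(γ√K_a) = 2×16.4/(17.9×0.6104) = 3.002 m.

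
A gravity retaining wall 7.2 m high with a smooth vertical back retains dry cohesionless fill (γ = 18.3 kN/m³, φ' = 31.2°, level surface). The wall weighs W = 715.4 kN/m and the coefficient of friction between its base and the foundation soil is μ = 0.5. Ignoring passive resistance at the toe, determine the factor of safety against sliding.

K_a = tan²(45° − 31.2°/2) = 0.3175.
P_a = ½K_aγH² = 0.5×0.3175×18.3×7.2² = 150.6 kN/m, acting at H/3 = 2.400 m above the base.
FS_sliding = μW / P_a = 0.5×715.4 / 150.6 = 2.375.

2.38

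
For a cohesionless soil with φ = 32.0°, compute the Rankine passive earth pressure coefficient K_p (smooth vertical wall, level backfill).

K_p = (1 + sin φ)/(1 − sin φ) = tan²(45° + 32.0°/2) = 3.255.

3.25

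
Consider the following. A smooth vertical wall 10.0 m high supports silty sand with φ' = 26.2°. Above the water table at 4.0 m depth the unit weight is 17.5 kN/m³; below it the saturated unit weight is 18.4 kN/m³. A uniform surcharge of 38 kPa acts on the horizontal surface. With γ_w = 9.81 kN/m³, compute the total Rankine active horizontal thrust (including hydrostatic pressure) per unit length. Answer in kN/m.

K_a = tan²(45° − φ/2) = 0.3874.
γ' = 18.4 − 9.81 = 8.590 kN/m³. h₂ = H − d_w = 6.0 m.
σ'_h: at surface K_a·q = 14.72; at WT K_a(q+γd_w) = 41.84; at base K_a(q+γd_w+γ'h₂) = 61.81 kPa.
P₁ = ½(14.72+41.84)×4.0 = 113.1; P₂ = ½(41.84+61.81)×6.0 = 311.0; P_w = ½γ_w h₂² = 176.6.
Total = 113.1+311.0+176.6 = 600.7 kN/m.

601 kN/m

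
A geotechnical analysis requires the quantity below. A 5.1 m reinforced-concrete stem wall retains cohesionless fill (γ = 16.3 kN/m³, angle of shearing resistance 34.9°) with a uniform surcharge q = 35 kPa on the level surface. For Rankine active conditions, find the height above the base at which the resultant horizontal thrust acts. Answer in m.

K_a = 0.2721.
Triangular part P₁ = ½K_aγH² = 57.69 at H/3 = 1.700 m; rectangular part P₂ = K_a q H = 48.58 at H/2 = 2.550 m.
ȳ = (P₁·1.700 + P₂·2.550)/(P₁+P₂) = 2.089 m.

2.09 m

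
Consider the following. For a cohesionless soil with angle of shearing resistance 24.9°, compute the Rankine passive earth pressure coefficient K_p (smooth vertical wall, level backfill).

K_p = (1 + sin φ)/(1 − sin φ) = tan²(45° + 24.9°/2) = 2.454.

2.45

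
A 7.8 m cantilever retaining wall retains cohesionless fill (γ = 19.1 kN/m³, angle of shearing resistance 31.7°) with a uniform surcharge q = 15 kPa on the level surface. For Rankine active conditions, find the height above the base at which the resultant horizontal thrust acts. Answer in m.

K_a = 0.3111.
Triangular part P₁ = ½K_aγH² = 180.7 at H/3 = 2.600 m; rectangular part P₂ = K_a q H = 36.40 at H/2 = 3.900 m.
ȳ = (P₁·2.600 + P₂·3.900)/(P₁+P₂) = 2.818 m.

2.82 m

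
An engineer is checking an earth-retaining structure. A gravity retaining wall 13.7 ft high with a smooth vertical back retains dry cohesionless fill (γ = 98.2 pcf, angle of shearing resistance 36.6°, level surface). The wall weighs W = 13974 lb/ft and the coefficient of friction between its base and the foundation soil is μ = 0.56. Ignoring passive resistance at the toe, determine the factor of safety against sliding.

K_a = tan²(45° − 36.6°/2) = 0.2530.
P_a = ½K_aγH² = 0.5×0.2530×98.2×13.7² = 2331 lb/ft, acting at H/3 = 4.567 ft above the base.
FS_sliding = μW / P_a = 0.56×13974 / 2331 = 3.357.

3.36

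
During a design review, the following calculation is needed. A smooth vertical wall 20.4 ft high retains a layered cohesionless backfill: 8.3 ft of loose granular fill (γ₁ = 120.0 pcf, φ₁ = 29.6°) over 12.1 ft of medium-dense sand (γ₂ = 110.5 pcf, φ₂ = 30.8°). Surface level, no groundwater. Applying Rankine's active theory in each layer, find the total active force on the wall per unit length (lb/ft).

7900 lb/ft

K_a1 = tan²(45°−29.6°/2) = 0.3387; K_a2 = tan²(45°−30.8°/2) = 0.3227.
Layer 1: σ at base = K_a1 γ₁ h₁ = 337.4 psf; P₁ = ½×337.4×8.3 = 1400.
Layer 2: σ_v at top = γ₁h₁ = 996.0; σ_h top = K_a2×996.0 = 321.4; σ_h base = K_a2×(996.0+110.5×12.1) = 752.9.
P₂ = ½(321.4+752.9)×12.1 = 6500. Total P_a = 1400+6500 = 7900 lb/ft.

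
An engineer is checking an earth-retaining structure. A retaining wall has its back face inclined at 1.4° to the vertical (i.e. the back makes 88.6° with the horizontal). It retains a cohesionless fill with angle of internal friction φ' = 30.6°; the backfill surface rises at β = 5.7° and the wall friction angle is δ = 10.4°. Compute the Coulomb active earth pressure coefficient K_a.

K_a = sin²(α+φ) / [sin²α · sin(α−δ) · (1 + √{sin(φ+δ)sin(φ−β) / (sin(α−δ)sin(α+β))})²].
With α = 88.6°, φ = 30.6°, δ = 10.4°, β = 5.7°: K_a = 0.3319.

0.332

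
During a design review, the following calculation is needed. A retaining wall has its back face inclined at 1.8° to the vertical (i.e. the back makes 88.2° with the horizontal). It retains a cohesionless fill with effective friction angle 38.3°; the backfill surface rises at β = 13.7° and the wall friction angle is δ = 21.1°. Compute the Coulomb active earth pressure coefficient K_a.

K_a = sin²(α+φ) / [sin²α · sin(α−δ) · (1 + √{sin(φ+δ)sin(φ−β) / (sin(α−δ)sin(α+β))})²].
With α = 88.2°, φ = 38.3°, δ = 21.1°, β = 13.7°: K_a = 0.2641.

0.264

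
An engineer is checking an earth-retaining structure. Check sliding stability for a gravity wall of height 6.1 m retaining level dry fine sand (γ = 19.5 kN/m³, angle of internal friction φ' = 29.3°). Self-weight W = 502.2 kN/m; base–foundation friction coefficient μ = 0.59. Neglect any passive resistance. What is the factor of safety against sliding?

K_a = tan²(45° − 29.3°/2) = 0.3428.
P_a = ½K_aγH² = 0.5×0.3428×19.5×6.1² = 124.4 kN/m, acting at H/3 = 2.033 m above the base.
FS_sliding = μW / P_a = 0.59×502.2 / 124.4 = 2.382.

2.38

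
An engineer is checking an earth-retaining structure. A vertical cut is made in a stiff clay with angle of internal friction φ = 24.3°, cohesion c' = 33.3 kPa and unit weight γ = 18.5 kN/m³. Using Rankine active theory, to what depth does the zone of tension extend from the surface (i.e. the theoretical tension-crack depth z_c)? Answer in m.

5.58 m

K_a = tan²(45° − 24.3°/2) = 0.4169; √K_a = 0.6457.
The active pressure is zero where K_a γ z = 2c√K_a, so z_c = 2c/(γ√K_a) = 2×33.3/(18.5×0.6457) = 5.575 m.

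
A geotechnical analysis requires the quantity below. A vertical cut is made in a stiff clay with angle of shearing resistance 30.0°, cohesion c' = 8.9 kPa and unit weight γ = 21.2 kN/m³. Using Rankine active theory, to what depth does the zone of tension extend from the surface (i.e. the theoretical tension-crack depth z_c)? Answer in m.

1.45 m

K_a = tan²(45° − 30.0°/2) = 0.3333; √K_a = 0.5774.
The active pressure is zero where K_a γ z = 2c√K_a, so z_c = 2c/(γ√K_a) = 2×8.9/(21.2×0.5774) = 1.454 m.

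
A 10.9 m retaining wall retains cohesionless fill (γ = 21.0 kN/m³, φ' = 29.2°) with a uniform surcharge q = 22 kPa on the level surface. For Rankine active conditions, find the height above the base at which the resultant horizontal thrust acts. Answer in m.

K_a = 0.3442.
Triangular part P₁ = ½K_aγH² = 429.4 at H/3 = 3.633 m; rectangular part P₂ = K_a q H = 82.54 at H/2 = 5.450 m.
ȳ = (P₁·3.633 + P₂·5.450)/(P₁+P₂) = 3.926 m.

3.93 m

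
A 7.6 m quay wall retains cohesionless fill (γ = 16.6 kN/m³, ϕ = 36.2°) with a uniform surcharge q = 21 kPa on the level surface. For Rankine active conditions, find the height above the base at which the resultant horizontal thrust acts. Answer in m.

2.85 m

K_a = 0.2574.
Triangular part P₁ = ½K_aγH² = 123.4 at H/3 = 2.533 m; rectangular part P₂ = K_a q H = 41.08 at H/2 = 3.800 m.
ȳ = (P₁·2.533 + P₂·3.800)/(P₁+P₂) = 2.850 m.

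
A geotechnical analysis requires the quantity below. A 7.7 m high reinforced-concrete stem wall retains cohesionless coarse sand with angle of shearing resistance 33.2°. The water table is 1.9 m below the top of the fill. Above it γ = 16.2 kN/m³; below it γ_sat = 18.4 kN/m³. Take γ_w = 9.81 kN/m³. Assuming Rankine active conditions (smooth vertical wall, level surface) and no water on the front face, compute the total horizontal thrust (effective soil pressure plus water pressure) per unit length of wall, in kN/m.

K_a = tan²(45° − φ/2) = 0.2924.
γ' = 18.4 − 9.81 = 8.590 kN/m³. Depth below WT = 5.8 m.
σ'_h at WT = K_a γ d_w = 8.999 kPa; at base = 8.999 + K_a γ' × 5.8 = 23.56 kPa.
P₁ (0–1.9 m) = ½×8.999×1.9 = 8.549. P₂ (1.9–7.7 m) = ½(8.999+23.56)×5.8 = 94.43.
P_w = ½ γ_w h₂² = 0.5×9.81×5.8² = 165.0. Total = 8.549+94.43+165.0 = 268.0 kN/m.

268 kN/m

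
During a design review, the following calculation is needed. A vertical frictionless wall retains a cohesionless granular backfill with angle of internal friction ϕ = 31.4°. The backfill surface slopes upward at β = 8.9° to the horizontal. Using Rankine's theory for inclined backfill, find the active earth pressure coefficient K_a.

0.326

K_a = cos β · (cos β − √(cos²β − cos²φ)) / (cos β + √(cos²β − cos²φ)).
cos β = 0.9880, cos φ = 0.8536, √(cos²β − cos²φ) = 0.4975.
K_a = 0.9880 × (0.9880 − 0.4975)/(0.9880 + 0.4975) = 0.3262.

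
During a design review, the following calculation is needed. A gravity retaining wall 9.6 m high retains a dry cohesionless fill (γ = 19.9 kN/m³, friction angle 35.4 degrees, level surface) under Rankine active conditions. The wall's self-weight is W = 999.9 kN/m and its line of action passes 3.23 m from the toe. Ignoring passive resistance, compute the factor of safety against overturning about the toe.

K_a = tan²(45° − 35.4°/2) = 0.2664.
P_a = ½K_aγH² = 0.5×0.2664×19.9×9.6² = 244.3 kN/m, acting at H/3 = 3.200 m above the base.
Overturning moment M_o = P_a × H/3 = 244.3 × 3.200 = 781.7.
Resisting moment M_r = W × 3.23 = 999.9 × 3.23 = 3230.
FS_overturning = M_r/M_o = 3230/781.7 = 4.132.

4.13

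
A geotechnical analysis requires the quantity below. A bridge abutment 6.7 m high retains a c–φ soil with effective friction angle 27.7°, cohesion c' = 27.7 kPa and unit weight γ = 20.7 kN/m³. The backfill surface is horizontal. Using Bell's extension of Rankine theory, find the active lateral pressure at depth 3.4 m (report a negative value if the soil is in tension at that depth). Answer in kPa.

-7.77 kPa

K_a = (1 − sin φ)/(1 + sin φ) = 0.3653.
σ_a = K_a γ z − 2c√K_a = 0.3653×20.7×3.4 − 2×27.7×0.6044 = -7.773 kPa.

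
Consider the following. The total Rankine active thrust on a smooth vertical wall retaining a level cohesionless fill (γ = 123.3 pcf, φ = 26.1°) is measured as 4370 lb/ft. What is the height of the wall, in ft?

13.5 ft

K_a = 0.3889. P_a = ½ K_a γ H² ⇒ H = √(2P_a/(K_a γ)).
H = √(2×4370/(0.3889×123.3)) = 13.50 ft.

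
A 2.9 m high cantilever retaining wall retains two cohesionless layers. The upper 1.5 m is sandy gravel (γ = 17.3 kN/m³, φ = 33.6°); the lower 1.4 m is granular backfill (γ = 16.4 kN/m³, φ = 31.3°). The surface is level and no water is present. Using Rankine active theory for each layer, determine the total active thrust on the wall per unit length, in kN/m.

22.2 kN/m

K_a1 = tan²(45°−33.6°/2) = 0.2875; K_a2 = tan²(45°−31.3°/2) = 0.3162.
Layer 1: σ at base = K_a1 γ₁ h₁ = 7.461 kPa; P₁ = ½×7.461×1.5 = 5.596.
Layer 2: σ_v at top = γ₁h₁ = 25.95; σ_h top = K_a2×25.95 = 8.206; σ_h base = K_a2×(25.95+16.4×1.4) = 15.47.
P₂ = ½(8.206+15.47)×1.4 = 16.57. Total P_a = 5.596+16.57 = 22.17 kN/m.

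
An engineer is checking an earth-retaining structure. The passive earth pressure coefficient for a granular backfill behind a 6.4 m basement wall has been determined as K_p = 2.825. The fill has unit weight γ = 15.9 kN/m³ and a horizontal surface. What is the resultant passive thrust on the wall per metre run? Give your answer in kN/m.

920 kN/m

P = ½ K_p γ H² = 0.5 × 2.825 × 15.9 × 6.4² = 919.9 kN/m.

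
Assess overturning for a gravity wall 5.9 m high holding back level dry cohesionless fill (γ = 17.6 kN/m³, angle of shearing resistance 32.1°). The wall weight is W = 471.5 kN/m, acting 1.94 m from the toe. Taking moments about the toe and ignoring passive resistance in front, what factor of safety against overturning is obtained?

4.96

K_a = tan²(45° − 32.1°/2) = 0.3060.
P_a = ½K_aγH² = 0.5×0.3060×17.6×5.9² = 93.74 kN/m, acting at H/3 = 1.967 m above the base.
Overturning moment M_o = P_a × H/3 = 93.74 × 1.967 = 184.3.
Resisting moment M_r = W × 1.94 = 471.5 × 1.94 = 914.7.
FS_overturning = M_r/M_o = 914.7/184.3 = 4.962.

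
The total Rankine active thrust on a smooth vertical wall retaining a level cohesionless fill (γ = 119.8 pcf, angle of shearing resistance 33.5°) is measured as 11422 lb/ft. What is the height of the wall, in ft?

K_a = 0.2887. P_a = ½ K_a γ H² ⇒ H = √(2P_a/(K_a γ)).
H = √(2×11422/(0.2887×119.8)) = 25.70 ft.

25.7 ft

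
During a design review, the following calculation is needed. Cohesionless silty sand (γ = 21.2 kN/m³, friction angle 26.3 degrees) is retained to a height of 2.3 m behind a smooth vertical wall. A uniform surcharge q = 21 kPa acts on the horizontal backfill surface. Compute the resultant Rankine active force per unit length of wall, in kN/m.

K_a = tan²(45° − φ/2) = 0.3859.
Soil triangle: ½ K_a γ H² = 0.5×0.3859×21.2×2.3² = 21.64 kN/m.
Surcharge rectangle: K_a q H = 0.3859×21×2.3 = 18.64 kN/m.
Total = 21.64 + 18.64 = 40.28 kN/m.

40.3 kN/m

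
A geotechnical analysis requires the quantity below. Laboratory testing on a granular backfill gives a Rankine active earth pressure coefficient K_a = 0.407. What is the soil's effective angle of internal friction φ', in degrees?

24.9°

K_a = tan²(45° − φ/2) ⇒ 45° − φ/2 = arctan(√0.407) = 32.54°.
φ = 2(45° − 32.54°) = 24.93°.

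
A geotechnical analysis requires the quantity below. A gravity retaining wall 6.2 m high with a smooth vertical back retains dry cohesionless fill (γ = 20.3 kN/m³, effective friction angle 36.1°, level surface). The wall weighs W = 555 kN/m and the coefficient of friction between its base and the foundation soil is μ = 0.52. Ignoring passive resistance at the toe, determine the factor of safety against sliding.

K_a = tan²(45° − 36.1°/2) = 0.2585.
P_a = ½K_aγH² = 0.5×0.2585×20.3×6.2² = 100.9 kN/m, acting at H/3 = 2.067 m above the base.
FS_sliding = μW / P_a = 0.52×555 / 100.9 = 2.861.

2.86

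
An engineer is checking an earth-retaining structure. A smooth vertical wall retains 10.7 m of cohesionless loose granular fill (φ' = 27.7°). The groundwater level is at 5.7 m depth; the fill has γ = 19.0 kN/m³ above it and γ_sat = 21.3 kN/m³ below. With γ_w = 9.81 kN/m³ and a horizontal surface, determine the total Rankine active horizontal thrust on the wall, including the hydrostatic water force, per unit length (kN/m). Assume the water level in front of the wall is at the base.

K_a = tan²(45° − φ/2) = 0.3653.
γ' = 21.3 − 9.81 = 11.49 kN/m³. Depth below WT = 5.0 m.
σ'_h at WT = K_a γ d_w = 39.57 kPa; at base = 39.57 + K_a γ' × 5.0 = 60.55 kPa.
P₁ (0–5.7 m) = ½×39.57×5.7 = 112.8. P₂ (5.7–10.7 m) = ½(39.57+60.55)×5.0 = 250.3.
P_w = ½ γ_w h₂² = 0.5×9.81×5.0² = 122.6. Total = 112.8+250.3+122.6 = 485.7 kN/m.

486 kN/m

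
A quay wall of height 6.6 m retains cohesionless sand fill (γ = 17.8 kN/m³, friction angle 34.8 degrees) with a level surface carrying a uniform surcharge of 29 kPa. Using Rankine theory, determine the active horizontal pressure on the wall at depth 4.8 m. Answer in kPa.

K_a = (1 − sin φ)/(1 + sin φ) = 0.2733.
σ_v = γz + q = 17.8 × 4.8 + 29 = 114.4 kPa.
σ_h = K_a σ_v = 0.2733 × 114.4 = 31.28 kPa.

31.3 kPa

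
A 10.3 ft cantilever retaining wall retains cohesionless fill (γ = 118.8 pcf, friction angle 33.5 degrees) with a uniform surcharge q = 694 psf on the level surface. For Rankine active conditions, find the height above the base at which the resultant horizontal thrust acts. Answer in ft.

K_a = 0.2887.
Triangular part P₁ = ½K_aγH² = 1819 at H/3 = 3.433 ft; rectangular part P₂ = K_a q H = 2064 at H/2 = 5.150 ft.
ȳ = (P₁·3.433 + P₂·5.150)/(P₁+P₂) = 4.346 ft.

4.35 ft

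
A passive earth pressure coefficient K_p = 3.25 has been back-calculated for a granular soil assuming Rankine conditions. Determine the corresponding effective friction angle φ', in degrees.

32.0°

K_p = (1+sin φ)/(1−sin φ) ⇒ sin φ = (K_p − 1)/(K_p + 1) = 0.5294.
φ = arcsin(0.5294) = 31.97°.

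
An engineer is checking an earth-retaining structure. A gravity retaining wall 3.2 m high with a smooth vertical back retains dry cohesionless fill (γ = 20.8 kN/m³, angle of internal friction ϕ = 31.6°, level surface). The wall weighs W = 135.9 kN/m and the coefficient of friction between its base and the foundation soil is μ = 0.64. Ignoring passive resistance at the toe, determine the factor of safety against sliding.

2.61

K_a = tan²(45° − 31.6°/2) = 0.3123.
P_a = ½K_aγH² = 0.5×0.3123×20.8×3.2² = 33.26 kN/m, acting at H/3 = 1.067 m above the base.
FS_sliding = μW / P_a = 0.64×135.9 / 33.26 = 2.615.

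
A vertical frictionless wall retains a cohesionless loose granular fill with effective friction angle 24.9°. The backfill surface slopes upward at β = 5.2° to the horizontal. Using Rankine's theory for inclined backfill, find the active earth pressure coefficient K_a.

0.414

K_a = cos β · (cos β − √(cos²β − cos²φ)) / (cos β + √(cos²β − cos²φ)).
cos β = 0.9959, cos φ = 0.9070, √(cos²β − cos²φ) = 0.4112.
K_a = 0.9959 × (0.9959 − 0.4112)/(0.9959 + 0.4112) = 0.4139.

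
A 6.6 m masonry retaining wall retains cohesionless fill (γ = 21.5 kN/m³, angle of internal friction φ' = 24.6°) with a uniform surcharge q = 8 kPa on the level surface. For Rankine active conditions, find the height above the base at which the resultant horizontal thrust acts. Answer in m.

K_a = 0.4121.
Triangular part P₁ = ½K_aγH² = 193.0 at H/3 = 2.200 m; rectangular part P₂ = K_a q H = 21.76 at H/2 = 3.300 m.
ȳ = (P₁·2.200 + P₂·3.300)/(P₁+P₂) = 2.311 m.

2.31 m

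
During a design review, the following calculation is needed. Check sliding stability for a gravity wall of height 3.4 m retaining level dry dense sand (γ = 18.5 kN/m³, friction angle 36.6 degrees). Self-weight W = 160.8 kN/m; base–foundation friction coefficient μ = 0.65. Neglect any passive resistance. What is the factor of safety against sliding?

K_a = tan²(45° − 36.6°/2) = 0.2530.
P_a = ½K_aγH² = 0.5×0.2530×18.5×3.4² = 27.05 kN/m, acting at H/3 = 1.133 m above the base.
FS_sliding = μW / P_a = 0.65×160.8 / 27.05 = 3.864.

3.86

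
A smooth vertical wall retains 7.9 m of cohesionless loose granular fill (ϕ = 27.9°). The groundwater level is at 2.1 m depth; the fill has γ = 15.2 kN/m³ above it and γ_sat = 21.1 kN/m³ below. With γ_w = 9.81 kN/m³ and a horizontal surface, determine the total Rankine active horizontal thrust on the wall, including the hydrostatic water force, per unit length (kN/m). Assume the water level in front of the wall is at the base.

K_a = tan²(45° − φ/2) = 0.3625.
γ' = 21.1 − 9.81 = 11.29 kN/m³. Depth below WT = 5.8 m.
σ'_h at WT = K_a γ d_w = 11.57 kPa; at base = 11.57 + K_a γ' × 5.8 = 35.30 kPa.
P₁ (0–2.1 m) = ½×11.57×2.1 = 12.15. P₂ (2.1–7.9 m) = ½(11.57+35.30)×5.8 = 135.9.
P_w = ½ γ_w h₂² = 0.5×9.81×5.8² = 165.0. Total = 12.15+135.9+165.0 = 313.1 kN/m.

313 kN/m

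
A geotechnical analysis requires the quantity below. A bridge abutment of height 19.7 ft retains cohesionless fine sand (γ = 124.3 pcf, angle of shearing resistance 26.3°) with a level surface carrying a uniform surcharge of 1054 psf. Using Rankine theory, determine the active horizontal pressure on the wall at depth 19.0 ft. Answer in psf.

1320 psf

K_a = (1 − sin φ)/(1 + sin φ) = 0.3859.
σ_v = γz + q = 124.3 × 19.0 + 1054 = 3416 psf.
σ_h = K_a σ_v = 0.3859 × 3416 = 1318 psf.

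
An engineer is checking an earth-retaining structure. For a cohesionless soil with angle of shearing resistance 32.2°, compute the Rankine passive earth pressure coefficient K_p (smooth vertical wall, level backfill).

K_p = (1 + sin φ)/(1 − sin φ) = tan²(45° + 32.2°/2) = 3.282.

3.28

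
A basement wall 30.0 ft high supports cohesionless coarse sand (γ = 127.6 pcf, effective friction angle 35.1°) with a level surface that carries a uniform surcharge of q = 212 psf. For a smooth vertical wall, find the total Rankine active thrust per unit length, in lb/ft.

K_a = tan²(45° − φ/2) = 0.2698.
Soil triangle: ½ K_a γ H² = 0.5×0.2698×127.6×30.0² = 15490 lb/ft.
Surcharge rectangle: K_a q H = 0.2698×212×30.0 = 1716 lb/ft.
Total = 15490 + 1716 = 17210 lb/ft.

17200 lb/ft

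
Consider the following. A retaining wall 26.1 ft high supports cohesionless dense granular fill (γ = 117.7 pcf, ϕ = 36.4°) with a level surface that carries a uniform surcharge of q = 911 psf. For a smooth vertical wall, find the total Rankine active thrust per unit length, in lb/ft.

K_a = tan²(45° − φ/2) = 0.2552.
Soil triangle: ½ K_a γ H² = 0.5×0.2552×117.7×26.1² = 10230 lb/ft.
Surcharge rectangle: K_a q H = 0.2552×911×26.1 = 6067 lb/ft.
Total = 10230 + 6067 = 16300 lb/ft.

16300 lb/ft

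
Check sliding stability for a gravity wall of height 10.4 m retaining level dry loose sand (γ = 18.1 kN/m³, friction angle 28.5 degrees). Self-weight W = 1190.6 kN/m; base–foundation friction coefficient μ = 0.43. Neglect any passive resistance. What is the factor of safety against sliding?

K_a = tan²(45° − 28.5°/2) = 0.3540.
P_a = ½K_aγH² = 0.5×0.3540×18.1×10.4² = 346.5 kN/m, acting at H/3 = 3.467 m above the base.
FS_sliding = μW / P_a = 0.43×1190.6 / 346.5 = 1.478.

1.48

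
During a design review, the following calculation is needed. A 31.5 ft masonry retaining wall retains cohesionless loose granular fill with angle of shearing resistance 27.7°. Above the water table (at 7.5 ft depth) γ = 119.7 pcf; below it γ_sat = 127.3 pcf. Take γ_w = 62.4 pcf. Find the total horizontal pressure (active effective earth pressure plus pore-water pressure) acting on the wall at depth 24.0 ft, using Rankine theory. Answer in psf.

1750 psf

K_a = (1 − sin φ)/(1 + sin φ) = 0.3653.
γ' = 127.3 − 62.4 = 64.90 pcf.
Effective vertical stress at 24.0 ft: σ'_v = 119.7×7.5 + 64.90×16.5 = 1969 psf.
σ'_h = K_a σ'_v = 0.3653 × 1969 = 719.2 psf; u = γ_w × 16.5 = 1030 psf.
Total σ_h = 719.2 + 1030 = 1749 psf.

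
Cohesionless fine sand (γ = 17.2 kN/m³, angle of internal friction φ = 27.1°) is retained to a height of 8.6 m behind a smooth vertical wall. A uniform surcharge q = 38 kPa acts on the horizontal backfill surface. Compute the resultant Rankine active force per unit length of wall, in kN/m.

K_a = tan²(45° − φ/2) = 0.3741.
Soil triangle: ½ K_a γ H² = 0.5×0.3741×17.2×8.6² = 237.9 kN/m.
Surcharge rectangle: K_a q H = 0.3741×38×8.6 = 122.2 kN/m.
Total = 237.9 + 122.2 = 360.2 kN/m.

360 kN/m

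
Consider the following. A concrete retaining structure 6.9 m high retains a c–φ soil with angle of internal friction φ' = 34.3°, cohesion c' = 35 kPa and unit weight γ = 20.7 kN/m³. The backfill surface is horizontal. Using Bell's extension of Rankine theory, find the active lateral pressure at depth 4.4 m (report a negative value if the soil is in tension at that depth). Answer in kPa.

-11.6 kPa

K_a = (1 − sin φ)/(1 + sin φ) = 0.2792.
σ_a = K_a γ z − 2c√K_a = 0.2792×20.7×4.4 − 2×35×0.5284 = -11.56 kPa.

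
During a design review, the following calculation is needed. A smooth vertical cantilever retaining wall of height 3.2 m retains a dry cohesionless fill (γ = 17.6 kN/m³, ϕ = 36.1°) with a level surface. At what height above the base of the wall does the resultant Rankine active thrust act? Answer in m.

K_a = 0.2585.
The pressure distribution is triangular, so the resultant acts at H/3 above the base = 3.2/3 = 1.067 m.

1.07 m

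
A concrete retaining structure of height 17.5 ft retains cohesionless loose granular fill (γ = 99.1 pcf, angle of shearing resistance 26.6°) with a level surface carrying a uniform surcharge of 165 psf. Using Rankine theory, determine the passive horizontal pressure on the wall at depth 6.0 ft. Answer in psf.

1990 psf

K_p = (1 + sin φ)/(1 − sin φ) = 2.622.
σ_v = γz + q = 99.1 × 6.0 + 165 = 759.6 psf.
σ_h = K_p σ_v = 2.622 × 759.6 = 1991 psf.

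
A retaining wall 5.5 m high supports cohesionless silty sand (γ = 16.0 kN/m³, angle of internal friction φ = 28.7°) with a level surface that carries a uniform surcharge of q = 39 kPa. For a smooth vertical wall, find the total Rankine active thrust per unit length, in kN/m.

160 kN/m

K_a = tan²(45° − φ/2) = 0.3511.
Soil triangle: ½ K_a γ H² = 0.5×0.3511×16.0×5.5² = 84.98 kN/m.
Surcharge rectangle: K_a q H = 0.3511×39×5.5 = 75.32 kN/m.
Total = 84.98 + 75.32 = 160.3 kN/m.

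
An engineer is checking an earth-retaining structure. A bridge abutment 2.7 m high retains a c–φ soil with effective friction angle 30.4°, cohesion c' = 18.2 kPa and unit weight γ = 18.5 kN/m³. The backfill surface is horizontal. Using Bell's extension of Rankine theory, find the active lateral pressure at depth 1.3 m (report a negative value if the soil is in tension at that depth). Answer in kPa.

-13.0 kPa

K_a = (1 − sin φ)/(1 + sin φ) = 0.3280.
σ_a = K_a γ z − 2c√K_a = 0.3280×18.5×1.3 − 2×18.2×0.5727 = -12.96 kPa.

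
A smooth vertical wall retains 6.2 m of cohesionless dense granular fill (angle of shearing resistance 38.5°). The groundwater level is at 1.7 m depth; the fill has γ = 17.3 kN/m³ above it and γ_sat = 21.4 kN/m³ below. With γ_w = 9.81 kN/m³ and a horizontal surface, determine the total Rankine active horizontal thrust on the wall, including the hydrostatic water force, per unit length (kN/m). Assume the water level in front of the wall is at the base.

K_a = tan²(45° − φ/2) = 0.2327.
γ' = 21.4 − 9.81 = 11.59 kN/m³. Depth below WT = 4.5 m.
σ'_h at WT = K_a γ d_w = 6.842 kPa; at base = 6.842 + K_a γ' × 4.5 = 18.98 kPa.
P₁ (0–1.7 m) = ½×6.842×1.7 = 5.816. P₂ (1.7–6.2 m) = ½(6.842+18.98)×4.5 = 58.09.
P_w = ½ γ_w h₂² = 0.5×9.81×4.5² = 99.33. Total = 5.816+58.09+99.33 = 163.2 kN/m.

163 kN/m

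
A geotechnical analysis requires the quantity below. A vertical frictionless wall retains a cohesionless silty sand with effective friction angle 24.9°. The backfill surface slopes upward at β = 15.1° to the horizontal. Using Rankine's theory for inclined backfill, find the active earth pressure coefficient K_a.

0.473

K_a = cos β · (cos β − √(cos²β − cos²φ)) / (cos β + √(cos²β − cos²φ)).
cos β = 0.9655, cos φ = 0.9070, √(cos²β − cos²φ) = 0.3308.
K_a = 0.9655 × (0.9655 − 0.3308)/(0.9655 + 0.3308) = 0.4727.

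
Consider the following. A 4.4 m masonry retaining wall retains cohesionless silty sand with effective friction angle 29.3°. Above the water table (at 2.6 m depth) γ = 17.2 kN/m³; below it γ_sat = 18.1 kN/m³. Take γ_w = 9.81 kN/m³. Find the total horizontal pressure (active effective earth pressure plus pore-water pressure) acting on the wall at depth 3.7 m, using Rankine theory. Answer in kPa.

29.2 kPa

K_a = (1 − sin φ)/(1 + sin φ) = 0.3428.
γ' = 18.1 − 9.81 = 8.290 kN/m³.
Effective vertical stress at 3.7 m: σ'_v = 17.2×2.6 + 8.290×1.10 = 53.84 kPa.
σ'_h = K_a σ'_v = 0.3428 × 53.84 = 18.46 kPa; u = γ_w × 1.10 = 10.79 kPa.
Total σ_h = 18.46 + 10.79 = 29.25 kPa.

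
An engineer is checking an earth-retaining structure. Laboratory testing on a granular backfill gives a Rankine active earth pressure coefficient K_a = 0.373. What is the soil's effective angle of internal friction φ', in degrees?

K_a = tan²(45° − φ/2) ⇒ 45° − φ/2 = arctan(√0.373) = 31.41°.
φ = 2(45° − 31.41°) = 27.17°.

27.2°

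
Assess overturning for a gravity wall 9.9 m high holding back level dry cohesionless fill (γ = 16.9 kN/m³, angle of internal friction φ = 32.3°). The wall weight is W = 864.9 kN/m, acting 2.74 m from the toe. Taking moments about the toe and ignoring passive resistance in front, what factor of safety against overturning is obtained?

K_a = tan²(45° − 32.3°/2) = 0.3035.
P_a = ½K_aγH² = 0.5×0.3035×16.9×9.9² = 251.3 kN/m, acting at H/3 = 3.300 m above the base.
Overturning moment M_o = P_a × H/3 = 251.3 × 3.300 = 829.4.
Resisting moment M_r = W × 2.74 = 864.9 × 2.74 = 2370.
FS_overturning = M_r/M_o = 2370/829.4 = 2.857.

2.86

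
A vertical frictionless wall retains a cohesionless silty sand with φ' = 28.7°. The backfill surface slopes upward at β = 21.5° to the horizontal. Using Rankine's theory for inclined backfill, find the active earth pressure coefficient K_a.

K_a = cos β · (cos β − √(cos²β − cos²φ)) / (cos β + √(cos²β − cos²φ)).
cos β = 0.9304, cos φ = 0.8771, √(cos²β − cos²φ) = 0.3103.
K_a = 0.9304 × (0.9304 − 0.3103)/(0.9304 + 0.3103) = 0.4650.

0.465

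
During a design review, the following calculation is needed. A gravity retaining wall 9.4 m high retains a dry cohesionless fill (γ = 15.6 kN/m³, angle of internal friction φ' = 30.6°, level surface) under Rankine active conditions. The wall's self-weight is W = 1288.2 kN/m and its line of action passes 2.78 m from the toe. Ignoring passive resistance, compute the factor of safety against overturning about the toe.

5.10

K_a = tan²(45° − 30.6°/2) = 0.3253.
P_a = ½K_aγH² = 0.5×0.3253×15.6×9.4² = 224.2 kN/m, acting at H/3 = 3.133 m above the base.
Overturning moment M_o = P_a × H/3 = 224.2 × 3.133 = 702.6.
Resisting moment M_r = W × 2.78 = 1288.2 × 2.78 = 3581.
FS_overturning = M_r/M_o = 3581/702.6 = 5.097.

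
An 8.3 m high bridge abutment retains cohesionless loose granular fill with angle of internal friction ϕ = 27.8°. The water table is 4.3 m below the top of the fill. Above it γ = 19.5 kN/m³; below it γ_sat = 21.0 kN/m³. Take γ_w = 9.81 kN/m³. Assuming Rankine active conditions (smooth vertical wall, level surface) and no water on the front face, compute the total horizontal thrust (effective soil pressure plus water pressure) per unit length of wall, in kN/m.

299 kN/m

K_a = tan²(45° − φ/2) = 0.3639.
γ' = 21.0 − 9.81 = 11.19 kN/m³. Depth below WT = 4.0 m.
σ'_h at WT = K_a γ d_w = 30.51 kPa; at base = 30.51 + K_a γ' × 4.0 = 46.80 kPa.
P₁ (0–4.3 m) = ½×30.51×4.3 = 65.60. P₂ (4.3–8.3 m) = ½(30.51+46.80)×4.0 = 154.6.
P_w = ½ γ_w h₂² = 0.5×9.81×4.0² = 78.48. Total = 65.60+154.6+78.48 = 298.7 kN/m.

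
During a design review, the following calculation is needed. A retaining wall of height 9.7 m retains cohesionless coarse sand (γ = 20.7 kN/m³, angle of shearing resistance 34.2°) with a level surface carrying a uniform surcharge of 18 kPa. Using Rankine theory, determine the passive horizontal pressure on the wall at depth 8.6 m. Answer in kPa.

K_p = (1 + sin φ)/(1 − sin φ) = 3.567.
σ_v = γz + q = 20.7 × 8.6 + 18 = 196.0 kPa.
σ_h = K_p σ_v = 3.567 × 196.0 = 699.2 kPa.

699 kPa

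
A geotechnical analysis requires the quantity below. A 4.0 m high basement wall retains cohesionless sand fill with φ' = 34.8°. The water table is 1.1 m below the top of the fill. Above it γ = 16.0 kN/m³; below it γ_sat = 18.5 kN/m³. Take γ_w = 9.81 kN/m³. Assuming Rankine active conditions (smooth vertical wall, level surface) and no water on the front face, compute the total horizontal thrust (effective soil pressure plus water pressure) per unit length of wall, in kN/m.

K_a = tan²(45° − φ/2) = 0.2733.
γ' = 18.5 − 9.81 = 8.690 kN/m³. Depth below WT = 2.9 m.
σ'_h at WT = K_a γ d_w = 4.810 kPa; at base = 4.810 + K_a γ' × 2.9 = 11.70 kPa.
P₁ (0–1.1 m) = ½×4.810×1.1 = 2.646. P₂ (1.1–4.0 m) = ½(4.810+11.70)×2.9 = 23.94.
P_w = ½ γ_w h₂² = 0.5×9.81×2.9² = 41.25. Total = 2.646+23.94+41.25 = 67.83 kN/m.

67.8 kN/m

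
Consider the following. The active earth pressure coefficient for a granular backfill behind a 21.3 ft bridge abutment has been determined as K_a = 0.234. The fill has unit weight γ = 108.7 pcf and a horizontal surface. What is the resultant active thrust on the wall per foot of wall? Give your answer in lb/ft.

5770 lb/ft

P = ½ K_a γ H² = 0.5 × 0.234 × 108.7 × 21.3² = 5770 lb/ft.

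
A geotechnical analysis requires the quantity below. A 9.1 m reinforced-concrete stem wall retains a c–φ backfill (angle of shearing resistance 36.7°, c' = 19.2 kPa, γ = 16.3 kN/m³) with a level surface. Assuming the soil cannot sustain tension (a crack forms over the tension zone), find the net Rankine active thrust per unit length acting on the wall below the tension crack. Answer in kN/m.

K_a = 0.2519; √K_a = 0.5019.
Tension-crack depth z_c = 2c/(γ√K_a) = 2×19.2/(16.3×0.5019) = 4.694 m.
σ_a at base = K_a γ H − 2c√K_a = 0.2519×16.3×9.1 − 2×19.2×0.5019 = 18.09 kPa.
P_a = ½ × 18.09 × (H − z_c) = 0.5×18.09×4.406 = 39.84 kN/m.

39.8 kN/m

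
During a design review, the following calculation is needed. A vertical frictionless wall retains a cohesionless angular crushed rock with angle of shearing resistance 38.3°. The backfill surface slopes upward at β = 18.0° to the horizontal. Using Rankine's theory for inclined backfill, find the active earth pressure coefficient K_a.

0.264

K_a = cos β · (cos β − √(cos²β − cos²φ)) / (cos β + √(cos²β − cos²φ)).
cos β = 0.9511, cos φ = 0.7848, √(cos²β − cos²φ) = 0.5372.
K_a = 0.9511 × (0.9511 − 0.5372)/(0.9511 + 0.5372) = 0.2644.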